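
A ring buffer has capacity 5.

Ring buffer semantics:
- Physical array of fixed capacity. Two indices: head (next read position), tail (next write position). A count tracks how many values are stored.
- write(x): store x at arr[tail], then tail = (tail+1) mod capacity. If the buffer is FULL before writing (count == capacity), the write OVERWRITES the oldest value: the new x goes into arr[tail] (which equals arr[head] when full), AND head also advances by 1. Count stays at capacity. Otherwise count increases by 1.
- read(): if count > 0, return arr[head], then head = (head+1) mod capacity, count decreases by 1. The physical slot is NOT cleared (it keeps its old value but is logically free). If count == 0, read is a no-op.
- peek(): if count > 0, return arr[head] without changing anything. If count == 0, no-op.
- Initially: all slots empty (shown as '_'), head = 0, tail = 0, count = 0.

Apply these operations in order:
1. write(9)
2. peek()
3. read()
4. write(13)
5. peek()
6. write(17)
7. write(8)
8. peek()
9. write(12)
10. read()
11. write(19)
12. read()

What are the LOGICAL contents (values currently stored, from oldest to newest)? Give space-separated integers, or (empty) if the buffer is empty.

Answer: 8 12 19

Derivation:
After op 1 (write(9)): arr=[9 _ _ _ _] head=0 tail=1 count=1
After op 2 (peek()): arr=[9 _ _ _ _] head=0 tail=1 count=1
After op 3 (read()): arr=[9 _ _ _ _] head=1 tail=1 count=0
After op 4 (write(13)): arr=[9 13 _ _ _] head=1 tail=2 count=1
After op 5 (peek()): arr=[9 13 _ _ _] head=1 tail=2 count=1
After op 6 (write(17)): arr=[9 13 17 _ _] head=1 tail=3 count=2
After op 7 (write(8)): arr=[9 13 17 8 _] head=1 tail=4 count=3
After op 8 (peek()): arr=[9 13 17 8 _] head=1 tail=4 count=3
After op 9 (write(12)): arr=[9 13 17 8 12] head=1 tail=0 count=4
After op 10 (read()): arr=[9 13 17 8 12] head=2 tail=0 count=3
After op 11 (write(19)): arr=[19 13 17 8 12] head=2 tail=1 count=4
After op 12 (read()): arr=[19 13 17 8 12] head=3 tail=1 count=3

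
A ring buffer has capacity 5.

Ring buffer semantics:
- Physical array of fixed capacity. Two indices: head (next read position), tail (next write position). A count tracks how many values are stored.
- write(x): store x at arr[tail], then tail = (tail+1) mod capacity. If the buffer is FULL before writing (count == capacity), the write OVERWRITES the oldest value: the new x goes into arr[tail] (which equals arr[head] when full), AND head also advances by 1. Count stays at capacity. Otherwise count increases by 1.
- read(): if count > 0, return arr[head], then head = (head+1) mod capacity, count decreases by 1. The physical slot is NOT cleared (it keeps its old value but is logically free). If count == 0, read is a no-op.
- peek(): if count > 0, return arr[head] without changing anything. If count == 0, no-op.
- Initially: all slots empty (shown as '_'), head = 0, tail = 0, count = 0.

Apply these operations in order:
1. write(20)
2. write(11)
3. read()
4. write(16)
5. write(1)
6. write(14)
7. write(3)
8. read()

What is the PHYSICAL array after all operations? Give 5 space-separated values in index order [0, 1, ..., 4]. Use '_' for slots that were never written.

Answer: 3 11 16 1 14

Derivation:
After op 1 (write(20)): arr=[20 _ _ _ _] head=0 tail=1 count=1
After op 2 (write(11)): arr=[20 11 _ _ _] head=0 tail=2 count=2
After op 3 (read()): arr=[20 11 _ _ _] head=1 tail=2 count=1
After op 4 (write(16)): arr=[20 11 16 _ _] head=1 tail=3 count=2
After op 5 (write(1)): arr=[20 11 16 1 _] head=1 tail=4 count=3
After op 6 (write(14)): arr=[20 11 16 1 14] head=1 tail=0 count=4
After op 7 (write(3)): arr=[3 11 16 1 14] head=1 tail=1 count=5
After op 8 (read()): arr=[3 11 16 1 14] head=2 tail=1 count=4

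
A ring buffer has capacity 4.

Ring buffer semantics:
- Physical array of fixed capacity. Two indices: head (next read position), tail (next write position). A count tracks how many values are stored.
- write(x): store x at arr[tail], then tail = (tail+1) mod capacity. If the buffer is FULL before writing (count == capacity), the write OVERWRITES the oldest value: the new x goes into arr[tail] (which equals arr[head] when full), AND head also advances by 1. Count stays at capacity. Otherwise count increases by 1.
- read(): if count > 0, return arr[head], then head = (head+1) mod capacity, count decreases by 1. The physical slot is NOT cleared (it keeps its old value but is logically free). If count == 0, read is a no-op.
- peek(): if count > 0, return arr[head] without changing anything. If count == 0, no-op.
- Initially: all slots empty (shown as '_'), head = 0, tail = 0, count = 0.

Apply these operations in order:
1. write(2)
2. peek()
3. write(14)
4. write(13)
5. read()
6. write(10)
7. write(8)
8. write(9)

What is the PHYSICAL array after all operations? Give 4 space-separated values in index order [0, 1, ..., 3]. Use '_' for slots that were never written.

Answer: 8 9 13 10

Derivation:
After op 1 (write(2)): arr=[2 _ _ _] head=0 tail=1 count=1
After op 2 (peek()): arr=[2 _ _ _] head=0 tail=1 count=1
After op 3 (write(14)): arr=[2 14 _ _] head=0 tail=2 count=2
After op 4 (write(13)): arr=[2 14 13 _] head=0 tail=3 count=3
After op 5 (read()): arr=[2 14 13 _] head=1 tail=3 count=2
After op 6 (write(10)): arr=[2 14 13 10] head=1 tail=0 count=3
After op 7 (write(8)): arr=[8 14 13 10] head=1 tail=1 count=4
After op 8 (write(9)): arr=[8 9 13 10] head=2 tail=2 count=4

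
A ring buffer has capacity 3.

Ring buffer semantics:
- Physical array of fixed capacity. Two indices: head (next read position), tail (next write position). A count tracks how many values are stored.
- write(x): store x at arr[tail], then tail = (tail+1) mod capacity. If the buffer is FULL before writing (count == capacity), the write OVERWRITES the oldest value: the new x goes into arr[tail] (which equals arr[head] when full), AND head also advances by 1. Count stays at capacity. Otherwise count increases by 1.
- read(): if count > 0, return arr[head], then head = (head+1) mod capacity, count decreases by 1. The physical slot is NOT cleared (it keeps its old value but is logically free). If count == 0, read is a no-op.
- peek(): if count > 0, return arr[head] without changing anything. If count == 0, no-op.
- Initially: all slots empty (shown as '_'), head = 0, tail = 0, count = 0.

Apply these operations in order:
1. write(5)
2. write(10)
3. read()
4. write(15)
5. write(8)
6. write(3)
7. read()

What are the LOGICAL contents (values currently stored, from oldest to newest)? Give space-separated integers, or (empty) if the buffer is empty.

Answer: 8 3

Derivation:
After op 1 (write(5)): arr=[5 _ _] head=0 tail=1 count=1
After op 2 (write(10)): arr=[5 10 _] head=0 tail=2 count=2
After op 3 (read()): arr=[5 10 _] head=1 tail=2 count=1
After op 4 (write(15)): arr=[5 10 15] head=1 tail=0 count=2
After op 5 (write(8)): arr=[8 10 15] head=1 tail=1 count=3
After op 6 (write(3)): arr=[8 3 15] head=2 tail=2 count=3
After op 7 (read()): arr=[8 3 15] head=0 tail=2 count=2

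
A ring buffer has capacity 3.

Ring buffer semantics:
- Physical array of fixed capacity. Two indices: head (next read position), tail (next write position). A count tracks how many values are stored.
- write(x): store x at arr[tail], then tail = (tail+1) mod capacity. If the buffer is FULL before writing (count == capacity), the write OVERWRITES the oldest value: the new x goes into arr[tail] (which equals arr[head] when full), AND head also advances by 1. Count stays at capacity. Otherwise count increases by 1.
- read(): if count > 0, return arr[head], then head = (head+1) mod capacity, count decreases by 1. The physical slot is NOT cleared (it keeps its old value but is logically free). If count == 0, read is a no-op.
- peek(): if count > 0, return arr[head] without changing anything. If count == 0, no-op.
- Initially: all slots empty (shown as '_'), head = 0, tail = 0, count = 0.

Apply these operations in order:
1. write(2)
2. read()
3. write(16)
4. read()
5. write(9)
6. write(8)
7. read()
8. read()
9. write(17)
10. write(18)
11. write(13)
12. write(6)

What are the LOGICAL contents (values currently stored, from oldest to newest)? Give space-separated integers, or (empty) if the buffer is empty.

After op 1 (write(2)): arr=[2 _ _] head=0 tail=1 count=1
After op 2 (read()): arr=[2 _ _] head=1 tail=1 count=0
After op 3 (write(16)): arr=[2 16 _] head=1 tail=2 count=1
After op 4 (read()): arr=[2 16 _] head=2 tail=2 count=0
After op 5 (write(9)): arr=[2 16 9] head=2 tail=0 count=1
After op 6 (write(8)): arr=[8 16 9] head=2 tail=1 count=2
After op 7 (read()): arr=[8 16 9] head=0 tail=1 count=1
After op 8 (read()): arr=[8 16 9] head=1 tail=1 count=0
After op 9 (write(17)): arr=[8 17 9] head=1 tail=2 count=1
After op 10 (write(18)): arr=[8 17 18] head=1 tail=0 count=2
After op 11 (write(13)): arr=[13 17 18] head=1 tail=1 count=3
After op 12 (write(6)): arr=[13 6 18] head=2 tail=2 count=3

Answer: 18 13 6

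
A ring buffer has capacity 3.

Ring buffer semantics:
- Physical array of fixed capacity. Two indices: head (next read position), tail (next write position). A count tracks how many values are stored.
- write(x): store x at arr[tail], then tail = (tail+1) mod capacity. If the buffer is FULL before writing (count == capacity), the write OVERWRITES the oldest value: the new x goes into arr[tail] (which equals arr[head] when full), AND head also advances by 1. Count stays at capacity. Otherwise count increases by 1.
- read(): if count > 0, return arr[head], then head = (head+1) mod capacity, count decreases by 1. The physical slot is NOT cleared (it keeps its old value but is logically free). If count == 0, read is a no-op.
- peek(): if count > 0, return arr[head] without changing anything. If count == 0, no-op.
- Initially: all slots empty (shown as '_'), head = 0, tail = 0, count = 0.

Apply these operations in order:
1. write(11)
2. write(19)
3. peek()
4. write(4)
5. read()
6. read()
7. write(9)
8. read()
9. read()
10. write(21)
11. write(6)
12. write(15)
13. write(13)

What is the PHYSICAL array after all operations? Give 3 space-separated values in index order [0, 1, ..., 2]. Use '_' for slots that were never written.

Answer: 15 13 6

Derivation:
After op 1 (write(11)): arr=[11 _ _] head=0 tail=1 count=1
After op 2 (write(19)): arr=[11 19 _] head=0 tail=2 count=2
After op 3 (peek()): arr=[11 19 _] head=0 tail=2 count=2
After op 4 (write(4)): arr=[11 19 4] head=0 tail=0 count=3
After op 5 (read()): arr=[11 19 4] head=1 tail=0 count=2
After op 6 (read()): arr=[11 19 4] head=2 tail=0 count=1
After op 7 (write(9)): arr=[9 19 4] head=2 tail=1 count=2
After op 8 (read()): arr=[9 19 4] head=0 tail=1 count=1
After op 9 (read()): arr=[9 19 4] head=1 tail=1 count=0
After op 10 (write(21)): arr=[9 21 4] head=1 tail=2 count=1
After op 11 (write(6)): arr=[9 21 6] head=1 tail=0 count=2
After op 12 (write(15)): arr=[15 21 6] head=1 tail=1 count=3
After op 13 (write(13)): arr=[15 13 6] head=2 tail=2 count=3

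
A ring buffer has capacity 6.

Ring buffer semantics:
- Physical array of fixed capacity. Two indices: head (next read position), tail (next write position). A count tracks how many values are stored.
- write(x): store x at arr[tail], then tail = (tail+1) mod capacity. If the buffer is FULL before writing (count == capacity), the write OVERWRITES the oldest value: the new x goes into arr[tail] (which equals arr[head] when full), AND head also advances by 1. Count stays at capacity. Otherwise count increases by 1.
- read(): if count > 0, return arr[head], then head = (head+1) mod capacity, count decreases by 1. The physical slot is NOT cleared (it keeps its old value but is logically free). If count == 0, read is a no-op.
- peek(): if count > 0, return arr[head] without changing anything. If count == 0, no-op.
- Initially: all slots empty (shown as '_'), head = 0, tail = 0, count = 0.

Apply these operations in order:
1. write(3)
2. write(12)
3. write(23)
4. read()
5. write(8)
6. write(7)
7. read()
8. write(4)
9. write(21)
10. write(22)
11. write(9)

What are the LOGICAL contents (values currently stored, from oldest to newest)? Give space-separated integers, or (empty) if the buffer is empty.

Answer: 8 7 4 21 22 9

Derivation:
After op 1 (write(3)): arr=[3 _ _ _ _ _] head=0 tail=1 count=1
After op 2 (write(12)): arr=[3 12 _ _ _ _] head=0 tail=2 count=2
After op 3 (write(23)): arr=[3 12 23 _ _ _] head=0 tail=3 count=3
After op 4 (read()): arr=[3 12 23 _ _ _] head=1 tail=3 count=2
After op 5 (write(8)): arr=[3 12 23 8 _ _] head=1 tail=4 count=3
After op 6 (write(7)): arr=[3 12 23 8 7 _] head=1 tail=5 count=4
After op 7 (read()): arr=[3 12 23 8 7 _] head=2 tail=5 count=3
After op 8 (write(4)): arr=[3 12 23 8 7 4] head=2 tail=0 count=4
After op 9 (write(21)): arr=[21 12 23 8 7 4] head=2 tail=1 count=5
After op 10 (write(22)): arr=[21 22 23 8 7 4] head=2 tail=2 count=6
After op 11 (write(9)): arr=[21 22 9 8 7 4] head=3 tail=3 count=6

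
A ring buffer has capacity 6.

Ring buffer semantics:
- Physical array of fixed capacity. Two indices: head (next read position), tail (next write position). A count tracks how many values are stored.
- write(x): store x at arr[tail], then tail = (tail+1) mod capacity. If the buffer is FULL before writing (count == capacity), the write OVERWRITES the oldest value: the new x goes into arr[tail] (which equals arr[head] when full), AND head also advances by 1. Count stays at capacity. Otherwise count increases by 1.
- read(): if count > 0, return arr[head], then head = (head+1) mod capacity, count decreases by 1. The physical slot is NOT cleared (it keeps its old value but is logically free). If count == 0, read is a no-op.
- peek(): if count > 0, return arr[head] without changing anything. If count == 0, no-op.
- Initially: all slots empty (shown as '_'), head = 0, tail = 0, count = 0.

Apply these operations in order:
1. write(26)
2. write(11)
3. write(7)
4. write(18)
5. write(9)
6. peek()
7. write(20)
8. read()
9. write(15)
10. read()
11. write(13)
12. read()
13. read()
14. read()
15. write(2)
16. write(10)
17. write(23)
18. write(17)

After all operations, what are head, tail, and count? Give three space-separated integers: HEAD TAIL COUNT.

After op 1 (write(26)): arr=[26 _ _ _ _ _] head=0 tail=1 count=1
After op 2 (write(11)): arr=[26 11 _ _ _ _] head=0 tail=2 count=2
After op 3 (write(7)): arr=[26 11 7 _ _ _] head=0 tail=3 count=3
After op 4 (write(18)): arr=[26 11 7 18 _ _] head=0 tail=4 count=4
After op 5 (write(9)): arr=[26 11 7 18 9 _] head=0 tail=5 count=5
After op 6 (peek()): arr=[26 11 7 18 9 _] head=0 tail=5 count=5
After op 7 (write(20)): arr=[26 11 7 18 9 20] head=0 tail=0 count=6
After op 8 (read()): arr=[26 11 7 18 9 20] head=1 tail=0 count=5
After op 9 (write(15)): arr=[15 11 7 18 9 20] head=1 tail=1 count=6
After op 10 (read()): arr=[15 11 7 18 9 20] head=2 tail=1 count=5
After op 11 (write(13)): arr=[15 13 7 18 9 20] head=2 tail=2 count=6
After op 12 (read()): arr=[15 13 7 18 9 20] head=3 tail=2 count=5
After op 13 (read()): arr=[15 13 7 18 9 20] head=4 tail=2 count=4
After op 14 (read()): arr=[15 13 7 18 9 20] head=5 tail=2 count=3
After op 15 (write(2)): arr=[15 13 2 18 9 20] head=5 tail=3 count=4
After op 16 (write(10)): arr=[15 13 2 10 9 20] head=5 tail=4 count=5
After op 17 (write(23)): arr=[15 13 2 10 23 20] head=5 tail=5 count=6
After op 18 (write(17)): arr=[15 13 2 10 23 17] head=0 tail=0 count=6

Answer: 0 0 6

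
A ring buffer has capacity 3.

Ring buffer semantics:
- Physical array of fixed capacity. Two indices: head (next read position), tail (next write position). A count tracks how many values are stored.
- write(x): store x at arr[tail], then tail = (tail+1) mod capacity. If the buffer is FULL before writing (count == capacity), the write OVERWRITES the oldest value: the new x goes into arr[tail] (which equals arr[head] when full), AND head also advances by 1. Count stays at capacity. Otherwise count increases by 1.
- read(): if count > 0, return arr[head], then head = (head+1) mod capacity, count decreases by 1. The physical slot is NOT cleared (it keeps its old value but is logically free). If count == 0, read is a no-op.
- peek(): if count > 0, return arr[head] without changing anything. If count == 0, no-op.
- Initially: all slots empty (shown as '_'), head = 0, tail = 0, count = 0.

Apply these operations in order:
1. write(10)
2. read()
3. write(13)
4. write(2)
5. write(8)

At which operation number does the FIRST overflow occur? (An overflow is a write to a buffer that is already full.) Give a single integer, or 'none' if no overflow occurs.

After op 1 (write(10)): arr=[10 _ _] head=0 tail=1 count=1
After op 2 (read()): arr=[10 _ _] head=1 tail=1 count=0
After op 3 (write(13)): arr=[10 13 _] head=1 tail=2 count=1
After op 4 (write(2)): arr=[10 13 2] head=1 tail=0 count=2
After op 5 (write(8)): arr=[8 13 2] head=1 tail=1 count=3

Answer: none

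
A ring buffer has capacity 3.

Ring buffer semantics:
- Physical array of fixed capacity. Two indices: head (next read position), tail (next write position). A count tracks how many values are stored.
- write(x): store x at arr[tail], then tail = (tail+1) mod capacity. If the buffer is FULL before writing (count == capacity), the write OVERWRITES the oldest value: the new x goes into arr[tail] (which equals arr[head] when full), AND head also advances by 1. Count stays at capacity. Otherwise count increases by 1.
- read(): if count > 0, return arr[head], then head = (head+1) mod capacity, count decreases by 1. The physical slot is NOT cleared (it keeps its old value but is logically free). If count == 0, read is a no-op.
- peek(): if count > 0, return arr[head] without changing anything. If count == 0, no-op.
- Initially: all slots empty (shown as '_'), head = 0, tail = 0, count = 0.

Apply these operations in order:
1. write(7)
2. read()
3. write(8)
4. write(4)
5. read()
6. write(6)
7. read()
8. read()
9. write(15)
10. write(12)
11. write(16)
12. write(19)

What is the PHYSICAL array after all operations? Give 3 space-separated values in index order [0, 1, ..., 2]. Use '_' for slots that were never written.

Answer: 16 19 12

Derivation:
After op 1 (write(7)): arr=[7 _ _] head=0 tail=1 count=1
After op 2 (read()): arr=[7 _ _] head=1 tail=1 count=0
After op 3 (write(8)): arr=[7 8 _] head=1 tail=2 count=1
After op 4 (write(4)): arr=[7 8 4] head=1 tail=0 count=2
After op 5 (read()): arr=[7 8 4] head=2 tail=0 count=1
After op 6 (write(6)): arr=[6 8 4] head=2 tail=1 count=2
After op 7 (read()): arr=[6 8 4] head=0 tail=1 count=1
After op 8 (read()): arr=[6 8 4] head=1 tail=1 count=0
After op 9 (write(15)): arr=[6 15 4] head=1 tail=2 count=1
After op 10 (write(12)): arr=[6 15 12] head=1 tail=0 count=2
After op 11 (write(16)): arr=[16 15 12] head=1 tail=1 count=3
After op 12 (write(19)): arr=[16 19 12] head=2 tail=2 count=3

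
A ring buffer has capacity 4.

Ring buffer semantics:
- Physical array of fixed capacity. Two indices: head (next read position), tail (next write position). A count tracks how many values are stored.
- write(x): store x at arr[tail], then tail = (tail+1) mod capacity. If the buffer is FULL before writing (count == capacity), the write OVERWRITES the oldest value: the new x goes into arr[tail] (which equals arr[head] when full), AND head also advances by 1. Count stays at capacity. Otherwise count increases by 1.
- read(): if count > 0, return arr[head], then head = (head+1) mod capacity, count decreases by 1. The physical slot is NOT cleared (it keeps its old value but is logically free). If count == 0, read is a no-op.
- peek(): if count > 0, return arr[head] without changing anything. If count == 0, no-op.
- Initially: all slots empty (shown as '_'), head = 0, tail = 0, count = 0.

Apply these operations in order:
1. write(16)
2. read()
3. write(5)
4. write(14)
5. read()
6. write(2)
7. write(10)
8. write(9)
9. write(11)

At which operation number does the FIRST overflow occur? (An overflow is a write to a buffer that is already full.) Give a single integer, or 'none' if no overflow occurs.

After op 1 (write(16)): arr=[16 _ _ _] head=0 tail=1 count=1
After op 2 (read()): arr=[16 _ _ _] head=1 tail=1 count=0
After op 3 (write(5)): arr=[16 5 _ _] head=1 tail=2 count=1
After op 4 (write(14)): arr=[16 5 14 _] head=1 tail=3 count=2
After op 5 (read()): arr=[16 5 14 _] head=2 tail=3 count=1
After op 6 (write(2)): arr=[16 5 14 2] head=2 tail=0 count=2
After op 7 (write(10)): arr=[10 5 14 2] head=2 tail=1 count=3
After op 8 (write(9)): arr=[10 9 14 2] head=2 tail=2 count=4
After op 9 (write(11)): arr=[10 9 11 2] head=3 tail=3 count=4

Answer: 9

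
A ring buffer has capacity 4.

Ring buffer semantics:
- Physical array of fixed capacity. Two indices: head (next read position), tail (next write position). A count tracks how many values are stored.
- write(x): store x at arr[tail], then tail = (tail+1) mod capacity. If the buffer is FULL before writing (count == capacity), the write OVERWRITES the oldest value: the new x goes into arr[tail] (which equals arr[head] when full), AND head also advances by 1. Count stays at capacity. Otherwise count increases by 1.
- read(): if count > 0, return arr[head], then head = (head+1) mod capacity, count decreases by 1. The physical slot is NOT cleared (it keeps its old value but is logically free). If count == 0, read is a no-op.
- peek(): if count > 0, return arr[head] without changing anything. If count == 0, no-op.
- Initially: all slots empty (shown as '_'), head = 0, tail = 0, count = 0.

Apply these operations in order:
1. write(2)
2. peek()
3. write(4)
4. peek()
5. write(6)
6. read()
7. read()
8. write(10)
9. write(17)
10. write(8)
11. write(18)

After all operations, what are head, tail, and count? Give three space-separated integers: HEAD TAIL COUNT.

Answer: 3 3 4

Derivation:
After op 1 (write(2)): arr=[2 _ _ _] head=0 tail=1 count=1
After op 2 (peek()): arr=[2 _ _ _] head=0 tail=1 count=1
After op 3 (write(4)): arr=[2 4 _ _] head=0 tail=2 count=2
After op 4 (peek()): arr=[2 4 _ _] head=0 tail=2 count=2
After op 5 (write(6)): arr=[2 4 6 _] head=0 tail=3 count=3
After op 6 (read()): arr=[2 4 6 _] head=1 tail=3 count=2
After op 7 (read()): arr=[2 4 6 _] head=2 tail=3 count=1
After op 8 (write(10)): arr=[2 4 6 10] head=2 tail=0 count=2
After op 9 (write(17)): arr=[17 4 6 10] head=2 tail=1 count=3
After op 10 (write(8)): arr=[17 8 6 10] head=2 tail=2 count=4
After op 11 (write(18)): arr=[17 8 18 10] head=3 tail=3 count=4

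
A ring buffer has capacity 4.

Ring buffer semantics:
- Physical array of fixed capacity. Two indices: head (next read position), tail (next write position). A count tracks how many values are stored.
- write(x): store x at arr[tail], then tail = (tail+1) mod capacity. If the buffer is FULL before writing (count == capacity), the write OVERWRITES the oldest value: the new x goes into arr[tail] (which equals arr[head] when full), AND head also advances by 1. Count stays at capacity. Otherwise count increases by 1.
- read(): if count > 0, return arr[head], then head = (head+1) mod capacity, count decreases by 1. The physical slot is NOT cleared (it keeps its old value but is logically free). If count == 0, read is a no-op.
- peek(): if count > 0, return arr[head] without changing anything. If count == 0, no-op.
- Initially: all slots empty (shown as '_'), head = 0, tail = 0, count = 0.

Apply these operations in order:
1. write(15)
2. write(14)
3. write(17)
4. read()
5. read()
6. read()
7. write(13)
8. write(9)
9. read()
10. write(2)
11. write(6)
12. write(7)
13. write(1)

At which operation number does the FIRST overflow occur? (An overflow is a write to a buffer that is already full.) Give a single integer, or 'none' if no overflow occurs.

Answer: 13

Derivation:
After op 1 (write(15)): arr=[15 _ _ _] head=0 tail=1 count=1
After op 2 (write(14)): arr=[15 14 _ _] head=0 tail=2 count=2
After op 3 (write(17)): arr=[15 14 17 _] head=0 tail=3 count=3
After op 4 (read()): arr=[15 14 17 _] head=1 tail=3 count=2
After op 5 (read()): arr=[15 14 17 _] head=2 tail=3 count=1
After op 6 (read()): arr=[15 14 17 _] head=3 tail=3 count=0
After op 7 (write(13)): arr=[15 14 17 13] head=3 tail=0 count=1
After op 8 (write(9)): arr=[9 14 17 13] head=3 tail=1 count=2
After op 9 (read()): arr=[9 14 17 13] head=0 tail=1 count=1
After op 10 (write(2)): arr=[9 2 17 13] head=0 tail=2 count=2
After op 11 (write(6)): arr=[9 2 6 13] head=0 tail=3 count=3
After op 12 (write(7)): arr=[9 2 6 7] head=0 tail=0 count=4
After op 13 (write(1)): arr=[1 2 6 7] head=1 tail=1 count=4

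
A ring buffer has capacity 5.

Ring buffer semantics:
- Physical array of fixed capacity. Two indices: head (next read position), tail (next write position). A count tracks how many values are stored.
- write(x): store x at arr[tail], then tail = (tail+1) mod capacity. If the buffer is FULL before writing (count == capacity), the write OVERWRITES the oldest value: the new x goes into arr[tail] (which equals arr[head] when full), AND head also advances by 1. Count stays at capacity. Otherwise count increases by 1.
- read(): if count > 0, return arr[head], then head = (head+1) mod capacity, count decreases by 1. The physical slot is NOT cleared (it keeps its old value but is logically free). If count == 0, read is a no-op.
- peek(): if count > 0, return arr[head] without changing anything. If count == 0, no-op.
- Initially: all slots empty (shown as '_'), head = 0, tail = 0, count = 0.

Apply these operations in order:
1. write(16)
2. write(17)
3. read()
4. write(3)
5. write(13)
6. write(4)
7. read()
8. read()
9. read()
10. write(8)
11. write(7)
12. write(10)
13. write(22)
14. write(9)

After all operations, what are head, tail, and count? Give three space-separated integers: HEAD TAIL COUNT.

Answer: 0 0 5

Derivation:
After op 1 (write(16)): arr=[16 _ _ _ _] head=0 tail=1 count=1
After op 2 (write(17)): arr=[16 17 _ _ _] head=0 tail=2 count=2
After op 3 (read()): arr=[16 17 _ _ _] head=1 tail=2 count=1
After op 4 (write(3)): arr=[16 17 3 _ _] head=1 tail=3 count=2
After op 5 (write(13)): arr=[16 17 3 13 _] head=1 tail=4 count=3
After op 6 (write(4)): arr=[16 17 3 13 4] head=1 tail=0 count=4
After op 7 (read()): arr=[16 17 3 13 4] head=2 tail=0 count=3
After op 8 (read()): arr=[16 17 3 13 4] head=3 tail=0 count=2
After op 9 (read()): arr=[16 17 3 13 4] head=4 tail=0 count=1
After op 10 (write(8)): arr=[8 17 3 13 4] head=4 tail=1 count=2
After op 11 (write(7)): arr=[8 7 3 13 4] head=4 tail=2 count=3
After op 12 (write(10)): arr=[8 7 10 13 4] head=4 tail=3 count=4
After op 13 (write(22)): arr=[8 7 10 22 4] head=4 tail=4 count=5
After op 14 (write(9)): arr=[8 7 10 22 9] head=0 tail=0 count=5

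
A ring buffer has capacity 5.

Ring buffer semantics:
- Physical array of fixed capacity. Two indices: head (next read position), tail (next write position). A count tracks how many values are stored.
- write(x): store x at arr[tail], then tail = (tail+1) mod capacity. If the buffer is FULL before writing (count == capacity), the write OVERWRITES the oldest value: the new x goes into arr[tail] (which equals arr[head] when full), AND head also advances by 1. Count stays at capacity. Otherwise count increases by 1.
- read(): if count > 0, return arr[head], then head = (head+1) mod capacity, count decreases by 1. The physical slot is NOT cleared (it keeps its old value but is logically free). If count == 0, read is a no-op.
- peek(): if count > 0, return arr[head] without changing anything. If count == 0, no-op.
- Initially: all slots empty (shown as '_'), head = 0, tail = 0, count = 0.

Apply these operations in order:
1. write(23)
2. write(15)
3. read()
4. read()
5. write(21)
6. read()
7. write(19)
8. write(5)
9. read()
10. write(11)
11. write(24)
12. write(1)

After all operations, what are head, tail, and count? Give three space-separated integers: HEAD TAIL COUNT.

Answer: 4 3 4

Derivation:
After op 1 (write(23)): arr=[23 _ _ _ _] head=0 tail=1 count=1
After op 2 (write(15)): arr=[23 15 _ _ _] head=0 tail=2 count=2
After op 3 (read()): arr=[23 15 _ _ _] head=1 tail=2 count=1
After op 4 (read()): arr=[23 15 _ _ _] head=2 tail=2 count=0
After op 5 (write(21)): arr=[23 15 21 _ _] head=2 tail=3 count=1
After op 6 (read()): arr=[23 15 21 _ _] head=3 tail=3 count=0
After op 7 (write(19)): arr=[23 15 21 19 _] head=3 tail=4 count=1
After op 8 (write(5)): arr=[23 15 21 19 5] head=3 tail=0 count=2
After op 9 (read()): arr=[23 15 21 19 5] head=4 tail=0 count=1
After op 10 (write(11)): arr=[11 15 21 19 5] head=4 tail=1 count=2
After op 11 (write(24)): arr=[11 24 21 19 5] head=4 tail=2 count=3
After op 12 (write(1)): arr=[11 24 1 19 5] head=4 tail=3 count=4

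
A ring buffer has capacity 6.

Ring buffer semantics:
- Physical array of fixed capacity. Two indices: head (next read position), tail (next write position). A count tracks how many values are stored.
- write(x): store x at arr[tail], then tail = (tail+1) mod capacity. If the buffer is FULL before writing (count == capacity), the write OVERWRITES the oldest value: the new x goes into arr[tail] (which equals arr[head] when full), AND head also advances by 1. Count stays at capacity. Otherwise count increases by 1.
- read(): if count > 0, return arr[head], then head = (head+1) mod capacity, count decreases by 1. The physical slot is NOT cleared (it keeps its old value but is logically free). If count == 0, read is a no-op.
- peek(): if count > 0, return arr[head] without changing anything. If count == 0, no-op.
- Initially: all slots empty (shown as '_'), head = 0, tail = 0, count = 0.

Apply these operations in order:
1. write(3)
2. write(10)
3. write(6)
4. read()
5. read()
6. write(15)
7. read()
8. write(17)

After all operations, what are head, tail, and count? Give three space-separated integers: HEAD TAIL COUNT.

After op 1 (write(3)): arr=[3 _ _ _ _ _] head=0 tail=1 count=1
After op 2 (write(10)): arr=[3 10 _ _ _ _] head=0 tail=2 count=2
After op 3 (write(6)): arr=[3 10 6 _ _ _] head=0 tail=3 count=3
After op 4 (read()): arr=[3 10 6 _ _ _] head=1 tail=3 count=2
After op 5 (read()): arr=[3 10 6 _ _ _] head=2 tail=3 count=1
After op 6 (write(15)): arr=[3 10 6 15 _ _] head=2 tail=4 count=2
After op 7 (read()): arr=[3 10 6 15 _ _] head=3 tail=4 count=1
After op 8 (write(17)): arr=[3 10 6 15 17 _] head=3 tail=5 count=2

Answer: 3 5 2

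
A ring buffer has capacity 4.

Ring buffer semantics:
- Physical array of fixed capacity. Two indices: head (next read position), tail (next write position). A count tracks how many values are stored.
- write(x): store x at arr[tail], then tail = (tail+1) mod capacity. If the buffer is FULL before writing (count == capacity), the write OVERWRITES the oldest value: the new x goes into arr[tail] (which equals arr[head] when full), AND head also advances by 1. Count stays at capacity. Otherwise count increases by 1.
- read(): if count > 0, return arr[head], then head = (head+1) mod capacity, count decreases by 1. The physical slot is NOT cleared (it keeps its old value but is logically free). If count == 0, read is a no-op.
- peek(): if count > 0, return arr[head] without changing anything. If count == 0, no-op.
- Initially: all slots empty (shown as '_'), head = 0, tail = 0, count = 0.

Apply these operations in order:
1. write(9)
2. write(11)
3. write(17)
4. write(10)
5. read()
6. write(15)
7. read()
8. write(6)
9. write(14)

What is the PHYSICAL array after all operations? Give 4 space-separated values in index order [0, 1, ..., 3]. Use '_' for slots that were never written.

After op 1 (write(9)): arr=[9 _ _ _] head=0 tail=1 count=1
After op 2 (write(11)): arr=[9 11 _ _] head=0 tail=2 count=2
After op 3 (write(17)): arr=[9 11 17 _] head=0 tail=3 count=3
After op 4 (write(10)): arr=[9 11 17 10] head=0 tail=0 count=4
After op 5 (read()): arr=[9 11 17 10] head=1 tail=0 count=3
After op 6 (write(15)): arr=[15 11 17 10] head=1 tail=1 count=4
After op 7 (read()): arr=[15 11 17 10] head=2 tail=1 count=3
After op 8 (write(6)): arr=[15 6 17 10] head=2 tail=2 count=4
After op 9 (write(14)): arr=[15 6 14 10] head=3 tail=3 count=4

Answer: 15 6 14 10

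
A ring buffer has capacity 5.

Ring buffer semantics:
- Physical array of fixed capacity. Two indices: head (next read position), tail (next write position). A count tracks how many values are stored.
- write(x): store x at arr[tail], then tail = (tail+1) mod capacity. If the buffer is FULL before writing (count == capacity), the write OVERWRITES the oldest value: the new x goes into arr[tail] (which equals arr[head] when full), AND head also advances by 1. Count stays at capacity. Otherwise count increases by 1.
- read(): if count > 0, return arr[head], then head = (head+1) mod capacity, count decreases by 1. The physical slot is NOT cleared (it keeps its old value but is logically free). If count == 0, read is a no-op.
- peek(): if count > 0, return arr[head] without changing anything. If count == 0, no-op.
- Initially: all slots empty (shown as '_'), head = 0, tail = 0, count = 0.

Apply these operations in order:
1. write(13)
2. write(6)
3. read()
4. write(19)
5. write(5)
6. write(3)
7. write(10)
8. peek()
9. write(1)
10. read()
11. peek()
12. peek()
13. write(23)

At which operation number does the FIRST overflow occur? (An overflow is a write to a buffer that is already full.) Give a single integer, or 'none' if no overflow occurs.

After op 1 (write(13)): arr=[13 _ _ _ _] head=0 tail=1 count=1
After op 2 (write(6)): arr=[13 6 _ _ _] head=0 tail=2 count=2
After op 3 (read()): arr=[13 6 _ _ _] head=1 tail=2 count=1
After op 4 (write(19)): arr=[13 6 19 _ _] head=1 tail=3 count=2
After op 5 (write(5)): arr=[13 6 19 5 _] head=1 tail=4 count=3
After op 6 (write(3)): arr=[13 6 19 5 3] head=1 tail=0 count=4
After op 7 (write(10)): arr=[10 6 19 5 3] head=1 tail=1 count=5
After op 8 (peek()): arr=[10 6 19 5 3] head=1 tail=1 count=5
After op 9 (write(1)): arr=[10 1 19 5 3] head=2 tail=2 count=5
After op 10 (read()): arr=[10 1 19 5 3] head=3 tail=2 count=4
After op 11 (peek()): arr=[10 1 19 5 3] head=3 tail=2 count=4
After op 12 (peek()): arr=[10 1 19 5 3] head=3 tail=2 count=4
After op 13 (write(23)): arr=[10 1 23 5 3] head=3 tail=3 count=5

Answer: 9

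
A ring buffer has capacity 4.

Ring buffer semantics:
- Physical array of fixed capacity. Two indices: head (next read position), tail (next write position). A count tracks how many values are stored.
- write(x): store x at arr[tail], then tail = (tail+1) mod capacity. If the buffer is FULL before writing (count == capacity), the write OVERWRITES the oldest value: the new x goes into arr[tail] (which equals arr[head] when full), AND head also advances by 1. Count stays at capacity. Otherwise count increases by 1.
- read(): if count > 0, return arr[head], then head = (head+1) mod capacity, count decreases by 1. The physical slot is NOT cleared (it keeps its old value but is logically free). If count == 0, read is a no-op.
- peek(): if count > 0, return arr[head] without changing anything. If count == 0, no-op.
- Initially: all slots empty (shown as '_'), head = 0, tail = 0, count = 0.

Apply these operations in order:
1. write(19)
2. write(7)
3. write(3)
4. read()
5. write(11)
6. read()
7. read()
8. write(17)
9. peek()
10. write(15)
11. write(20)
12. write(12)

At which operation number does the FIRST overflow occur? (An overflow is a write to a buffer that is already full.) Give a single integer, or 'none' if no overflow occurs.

Answer: 12

Derivation:
After op 1 (write(19)): arr=[19 _ _ _] head=0 tail=1 count=1
After op 2 (write(7)): arr=[19 7 _ _] head=0 tail=2 count=2
After op 3 (write(3)): arr=[19 7 3 _] head=0 tail=3 count=3
After op 4 (read()): arr=[19 7 3 _] head=1 tail=3 count=2
After op 5 (write(11)): arr=[19 7 3 11] head=1 tail=0 count=3
After op 6 (read()): arr=[19 7 3 11] head=2 tail=0 count=2
After op 7 (read()): arr=[19 7 3 11] head=3 tail=0 count=1
After op 8 (write(17)): arr=[17 7 3 11] head=3 tail=1 count=2
After op 9 (peek()): arr=[17 7 3 11] head=3 tail=1 count=2
After op 10 (write(15)): arr=[17 15 3 11] head=3 tail=2 count=3
After op 11 (write(20)): arr=[17 15 20 11] head=3 tail=3 count=4
After op 12 (write(12)): arr=[17 15 20 12] head=0 tail=0 count=4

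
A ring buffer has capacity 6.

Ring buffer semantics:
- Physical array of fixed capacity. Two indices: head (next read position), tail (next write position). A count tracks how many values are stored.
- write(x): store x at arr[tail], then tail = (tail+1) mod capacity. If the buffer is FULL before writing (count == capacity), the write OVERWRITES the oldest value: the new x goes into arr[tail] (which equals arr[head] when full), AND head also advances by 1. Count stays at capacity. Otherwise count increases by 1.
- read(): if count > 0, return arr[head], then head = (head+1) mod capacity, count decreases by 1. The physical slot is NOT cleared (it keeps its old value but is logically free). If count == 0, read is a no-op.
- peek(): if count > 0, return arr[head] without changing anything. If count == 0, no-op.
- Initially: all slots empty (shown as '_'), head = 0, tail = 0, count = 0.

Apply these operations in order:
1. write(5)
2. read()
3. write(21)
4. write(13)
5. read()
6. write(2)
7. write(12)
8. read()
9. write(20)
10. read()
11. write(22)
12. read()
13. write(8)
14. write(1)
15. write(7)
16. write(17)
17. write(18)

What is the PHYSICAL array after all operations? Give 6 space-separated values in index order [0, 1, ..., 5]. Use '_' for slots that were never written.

Answer: 22 8 1 7 17 18

Derivation:
After op 1 (write(5)): arr=[5 _ _ _ _ _] head=0 tail=1 count=1
After op 2 (read()): arr=[5 _ _ _ _ _] head=1 tail=1 count=0
After op 3 (write(21)): arr=[5 21 _ _ _ _] head=1 tail=2 count=1
After op 4 (write(13)): arr=[5 21 13 _ _ _] head=1 tail=3 count=2
After op 5 (read()): arr=[5 21 13 _ _ _] head=2 tail=3 count=1
After op 6 (write(2)): arr=[5 21 13 2 _ _] head=2 tail=4 count=2
After op 7 (write(12)): arr=[5 21 13 2 12 _] head=2 tail=5 count=3
After op 8 (read()): arr=[5 21 13 2 12 _] head=3 tail=5 count=2
After op 9 (write(20)): arr=[5 21 13 2 12 20] head=3 tail=0 count=3
After op 10 (read()): arr=[5 21 13 2 12 20] head=4 tail=0 count=2
After op 11 (write(22)): arr=[22 21 13 2 12 20] head=4 tail=1 count=3
After op 12 (read()): arr=[22 21 13 2 12 20] head=5 tail=1 count=2
After op 13 (write(8)): arr=[22 8 13 2 12 20] head=5 tail=2 count=3
After op 14 (write(1)): arr=[22 8 1 2 12 20] head=5 tail=3 count=4
After op 15 (write(7)): arr=[22 8 1 7 12 20] head=5 tail=4 count=5
After op 16 (write(17)): arr=[22 8 1 7 17 20] head=5 tail=5 count=6
After op 17 (write(18)): arr=[22 8 1 7 17 18] head=0 tail=0 count=6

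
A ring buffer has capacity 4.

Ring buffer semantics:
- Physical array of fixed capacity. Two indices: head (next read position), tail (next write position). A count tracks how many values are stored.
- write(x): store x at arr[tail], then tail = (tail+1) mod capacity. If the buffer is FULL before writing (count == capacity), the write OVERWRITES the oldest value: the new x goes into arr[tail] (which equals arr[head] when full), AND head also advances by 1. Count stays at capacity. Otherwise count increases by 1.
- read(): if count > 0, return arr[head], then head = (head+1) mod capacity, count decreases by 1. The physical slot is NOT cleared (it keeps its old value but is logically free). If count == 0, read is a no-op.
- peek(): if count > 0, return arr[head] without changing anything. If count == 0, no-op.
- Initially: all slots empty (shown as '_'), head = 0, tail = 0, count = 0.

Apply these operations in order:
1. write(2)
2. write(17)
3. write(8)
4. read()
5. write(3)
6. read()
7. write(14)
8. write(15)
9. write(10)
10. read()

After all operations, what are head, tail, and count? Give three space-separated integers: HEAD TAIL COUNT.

After op 1 (write(2)): arr=[2 _ _ _] head=0 tail=1 count=1
After op 2 (write(17)): arr=[2 17 _ _] head=0 tail=2 count=2
After op 3 (write(8)): arr=[2 17 8 _] head=0 tail=3 count=3
After op 4 (read()): arr=[2 17 8 _] head=1 tail=3 count=2
After op 5 (write(3)): arr=[2 17 8 3] head=1 tail=0 count=3
After op 6 (read()): arr=[2 17 8 3] head=2 tail=0 count=2
After op 7 (write(14)): arr=[14 17 8 3] head=2 tail=1 count=3
After op 8 (write(15)): arr=[14 15 8 3] head=2 tail=2 count=4
After op 9 (write(10)): arr=[14 15 10 3] head=3 tail=3 count=4
After op 10 (read()): arr=[14 15 10 3] head=0 tail=3 count=3

Answer: 0 3 3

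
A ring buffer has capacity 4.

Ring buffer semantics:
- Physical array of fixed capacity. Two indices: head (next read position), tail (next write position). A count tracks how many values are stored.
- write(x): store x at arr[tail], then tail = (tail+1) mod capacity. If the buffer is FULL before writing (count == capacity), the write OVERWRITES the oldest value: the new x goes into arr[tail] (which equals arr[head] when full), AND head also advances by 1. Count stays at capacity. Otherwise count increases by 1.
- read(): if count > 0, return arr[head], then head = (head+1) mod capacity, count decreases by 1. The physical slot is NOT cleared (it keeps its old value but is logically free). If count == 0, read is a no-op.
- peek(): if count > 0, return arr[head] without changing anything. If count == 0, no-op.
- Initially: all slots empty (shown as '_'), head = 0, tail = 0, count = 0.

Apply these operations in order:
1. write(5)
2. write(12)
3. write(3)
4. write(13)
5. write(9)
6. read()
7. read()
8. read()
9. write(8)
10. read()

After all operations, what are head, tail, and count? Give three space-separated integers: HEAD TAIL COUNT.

After op 1 (write(5)): arr=[5 _ _ _] head=0 tail=1 count=1
After op 2 (write(12)): arr=[5 12 _ _] head=0 tail=2 count=2
After op 3 (write(3)): arr=[5 12 3 _] head=0 tail=3 count=3
After op 4 (write(13)): arr=[5 12 3 13] head=0 tail=0 count=4
After op 5 (write(9)): arr=[9 12 3 13] head=1 tail=1 count=4
After op 6 (read()): arr=[9 12 3 13] head=2 tail=1 count=3
After op 7 (read()): arr=[9 12 3 13] head=3 tail=1 count=2
After op 8 (read()): arr=[9 12 3 13] head=0 tail=1 count=1
After op 9 (write(8)): arr=[9 8 3 13] head=0 tail=2 count=2
After op 10 (read()): arr=[9 8 3 13] head=1 tail=2 count=1

Answer: 1 2 1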